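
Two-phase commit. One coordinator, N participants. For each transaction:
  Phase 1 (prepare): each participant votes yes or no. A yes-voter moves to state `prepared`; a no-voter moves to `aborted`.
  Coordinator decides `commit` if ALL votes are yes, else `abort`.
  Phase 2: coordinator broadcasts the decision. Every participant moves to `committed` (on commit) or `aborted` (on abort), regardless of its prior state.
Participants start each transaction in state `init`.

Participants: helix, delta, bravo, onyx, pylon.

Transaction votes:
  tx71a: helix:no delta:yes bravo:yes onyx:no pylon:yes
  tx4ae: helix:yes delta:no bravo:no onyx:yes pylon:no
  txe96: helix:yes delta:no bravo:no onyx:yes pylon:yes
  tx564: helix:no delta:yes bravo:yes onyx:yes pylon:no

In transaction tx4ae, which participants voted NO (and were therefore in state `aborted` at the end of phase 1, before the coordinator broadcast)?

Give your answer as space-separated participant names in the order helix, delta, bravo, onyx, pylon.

Txn tx4ae phase 1: helix yes -> prepared; delta no -> aborted; bravo no -> aborted; onyx yes -> prepared; pylon no -> aborted

Answer: delta bravo pylon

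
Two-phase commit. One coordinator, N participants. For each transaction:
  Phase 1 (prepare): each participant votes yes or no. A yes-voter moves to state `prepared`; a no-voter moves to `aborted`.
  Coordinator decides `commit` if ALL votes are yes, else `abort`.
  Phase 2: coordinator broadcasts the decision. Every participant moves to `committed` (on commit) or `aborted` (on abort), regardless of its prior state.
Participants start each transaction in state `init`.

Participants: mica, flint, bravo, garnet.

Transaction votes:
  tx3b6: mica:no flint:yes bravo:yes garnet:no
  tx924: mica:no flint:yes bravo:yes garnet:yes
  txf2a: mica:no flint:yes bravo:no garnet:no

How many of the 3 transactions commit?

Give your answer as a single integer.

tx3b6: no from mica, garnet -> abort (commits=0)
tx924: no from mica -> abort (commits=0)
txf2a: no from mica, bravo, garnet -> abort (commits=0)

Answer: 0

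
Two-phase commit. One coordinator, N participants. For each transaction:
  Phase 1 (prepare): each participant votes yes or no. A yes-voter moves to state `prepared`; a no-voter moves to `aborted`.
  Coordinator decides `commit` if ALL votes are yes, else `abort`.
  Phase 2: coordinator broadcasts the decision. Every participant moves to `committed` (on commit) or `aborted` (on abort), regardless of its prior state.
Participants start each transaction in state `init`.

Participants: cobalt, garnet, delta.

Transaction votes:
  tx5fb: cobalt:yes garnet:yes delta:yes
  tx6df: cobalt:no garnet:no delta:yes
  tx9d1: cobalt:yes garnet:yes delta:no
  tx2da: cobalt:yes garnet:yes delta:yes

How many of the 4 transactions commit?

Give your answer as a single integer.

Answer: 2

Derivation:
tx5fb: all yes -> commit (commits=1)
tx6df: no from cobalt, garnet -> abort (commits=1)
tx9d1: no from delta -> abort (commits=1)
tx2da: all yes -> commit (commits=2)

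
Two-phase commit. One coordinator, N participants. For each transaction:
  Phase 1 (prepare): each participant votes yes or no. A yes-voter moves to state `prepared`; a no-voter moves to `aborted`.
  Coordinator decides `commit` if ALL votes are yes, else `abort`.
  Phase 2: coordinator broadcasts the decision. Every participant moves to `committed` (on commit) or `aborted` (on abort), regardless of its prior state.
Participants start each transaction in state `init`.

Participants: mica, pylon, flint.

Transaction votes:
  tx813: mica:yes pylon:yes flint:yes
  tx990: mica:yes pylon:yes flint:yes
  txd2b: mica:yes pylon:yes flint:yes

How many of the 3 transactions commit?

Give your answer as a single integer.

Answer: 3

Derivation:
tx813: all yes -> commit (commits=1)
tx990: all yes -> commit (commits=2)
txd2b: all yes -> commit (commits=3)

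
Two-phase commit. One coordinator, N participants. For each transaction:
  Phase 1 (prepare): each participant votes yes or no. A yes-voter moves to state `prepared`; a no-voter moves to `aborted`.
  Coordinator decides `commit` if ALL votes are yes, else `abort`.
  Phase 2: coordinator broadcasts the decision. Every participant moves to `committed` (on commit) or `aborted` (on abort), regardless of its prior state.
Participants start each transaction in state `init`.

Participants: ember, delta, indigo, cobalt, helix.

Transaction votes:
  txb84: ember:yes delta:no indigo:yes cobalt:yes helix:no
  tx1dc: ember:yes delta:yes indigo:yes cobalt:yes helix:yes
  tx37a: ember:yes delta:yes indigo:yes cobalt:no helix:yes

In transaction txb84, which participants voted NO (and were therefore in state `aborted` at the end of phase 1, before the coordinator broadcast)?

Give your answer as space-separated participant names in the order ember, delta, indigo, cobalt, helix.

Answer: delta helix

Derivation:
Txn txb84 phase 1: ember yes -> prepared; delta no -> aborted; indigo yes -> prepared; cobalt yes -> prepared; helix no -> aborted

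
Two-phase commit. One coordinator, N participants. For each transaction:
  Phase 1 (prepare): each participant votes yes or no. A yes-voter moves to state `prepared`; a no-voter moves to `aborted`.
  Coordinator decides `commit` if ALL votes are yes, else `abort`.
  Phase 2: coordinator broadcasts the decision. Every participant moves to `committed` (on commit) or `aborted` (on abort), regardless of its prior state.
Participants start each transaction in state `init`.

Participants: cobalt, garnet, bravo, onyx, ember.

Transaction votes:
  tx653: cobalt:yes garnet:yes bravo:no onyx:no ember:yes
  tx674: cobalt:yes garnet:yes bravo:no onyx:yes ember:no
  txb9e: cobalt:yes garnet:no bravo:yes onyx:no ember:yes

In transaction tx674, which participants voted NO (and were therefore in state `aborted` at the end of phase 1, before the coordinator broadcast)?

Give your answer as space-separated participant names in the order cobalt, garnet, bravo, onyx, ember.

Txn tx674 phase 1: cobalt yes -> prepared; garnet yes -> prepared; bravo no -> aborted; onyx yes -> prepared; ember no -> aborted

Answer: bravo ember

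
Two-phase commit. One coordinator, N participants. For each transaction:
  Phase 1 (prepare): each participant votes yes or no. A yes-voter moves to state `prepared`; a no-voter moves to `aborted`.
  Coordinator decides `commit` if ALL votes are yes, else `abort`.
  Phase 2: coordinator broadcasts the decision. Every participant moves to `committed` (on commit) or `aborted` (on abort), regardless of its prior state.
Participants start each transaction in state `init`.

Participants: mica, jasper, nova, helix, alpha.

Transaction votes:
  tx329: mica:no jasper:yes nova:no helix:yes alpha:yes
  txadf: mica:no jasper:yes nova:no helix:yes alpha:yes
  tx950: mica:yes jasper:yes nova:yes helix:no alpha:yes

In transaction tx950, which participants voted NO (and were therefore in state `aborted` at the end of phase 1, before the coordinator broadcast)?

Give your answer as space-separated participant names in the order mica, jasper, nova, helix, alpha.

Answer: helix

Derivation:
Txn tx950 phase 1: mica yes -> prepared; jasper yes -> prepared; nova yes -> prepared; helix no -> aborted; alpha yes -> prepared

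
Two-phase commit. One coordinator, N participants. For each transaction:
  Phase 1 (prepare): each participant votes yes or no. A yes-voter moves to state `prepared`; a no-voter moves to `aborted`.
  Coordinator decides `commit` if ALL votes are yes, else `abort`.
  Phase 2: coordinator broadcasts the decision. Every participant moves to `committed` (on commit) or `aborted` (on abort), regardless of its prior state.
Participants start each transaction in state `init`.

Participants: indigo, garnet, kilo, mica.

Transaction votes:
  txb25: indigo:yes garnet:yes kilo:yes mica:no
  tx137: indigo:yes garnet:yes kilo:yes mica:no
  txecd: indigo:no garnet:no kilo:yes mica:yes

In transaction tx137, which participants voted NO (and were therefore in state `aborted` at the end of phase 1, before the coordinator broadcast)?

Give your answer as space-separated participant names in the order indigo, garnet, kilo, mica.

Txn tx137 phase 1: indigo yes -> prepared; garnet yes -> prepared; kilo yes -> prepared; mica no -> aborted

Answer: mica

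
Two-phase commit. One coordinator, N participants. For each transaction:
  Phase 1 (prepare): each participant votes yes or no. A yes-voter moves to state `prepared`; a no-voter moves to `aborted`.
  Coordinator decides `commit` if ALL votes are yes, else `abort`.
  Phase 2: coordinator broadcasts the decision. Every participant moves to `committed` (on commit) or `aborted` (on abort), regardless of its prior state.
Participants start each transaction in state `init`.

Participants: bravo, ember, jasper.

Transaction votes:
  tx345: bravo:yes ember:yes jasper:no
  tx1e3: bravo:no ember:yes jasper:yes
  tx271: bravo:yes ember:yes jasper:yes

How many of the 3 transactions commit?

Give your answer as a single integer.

Answer: 1

Derivation:
tx345: no from jasper -> abort (commits=0)
tx1e3: no from bravo -> abort (commits=0)
tx271: all yes -> commit (commits=1)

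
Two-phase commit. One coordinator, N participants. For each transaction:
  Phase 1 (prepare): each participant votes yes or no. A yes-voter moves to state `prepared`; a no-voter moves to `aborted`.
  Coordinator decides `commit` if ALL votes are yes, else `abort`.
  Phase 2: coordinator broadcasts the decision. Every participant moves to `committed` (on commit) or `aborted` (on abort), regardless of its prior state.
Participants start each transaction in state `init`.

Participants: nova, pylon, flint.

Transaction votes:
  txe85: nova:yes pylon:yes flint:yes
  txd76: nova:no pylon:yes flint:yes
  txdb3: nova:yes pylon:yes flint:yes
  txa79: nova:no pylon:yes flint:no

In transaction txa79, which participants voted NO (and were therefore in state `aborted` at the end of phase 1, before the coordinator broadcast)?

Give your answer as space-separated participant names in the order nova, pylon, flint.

Txn txa79 phase 1: nova no -> aborted; pylon yes -> prepared; flint no -> aborted

Answer: nova flint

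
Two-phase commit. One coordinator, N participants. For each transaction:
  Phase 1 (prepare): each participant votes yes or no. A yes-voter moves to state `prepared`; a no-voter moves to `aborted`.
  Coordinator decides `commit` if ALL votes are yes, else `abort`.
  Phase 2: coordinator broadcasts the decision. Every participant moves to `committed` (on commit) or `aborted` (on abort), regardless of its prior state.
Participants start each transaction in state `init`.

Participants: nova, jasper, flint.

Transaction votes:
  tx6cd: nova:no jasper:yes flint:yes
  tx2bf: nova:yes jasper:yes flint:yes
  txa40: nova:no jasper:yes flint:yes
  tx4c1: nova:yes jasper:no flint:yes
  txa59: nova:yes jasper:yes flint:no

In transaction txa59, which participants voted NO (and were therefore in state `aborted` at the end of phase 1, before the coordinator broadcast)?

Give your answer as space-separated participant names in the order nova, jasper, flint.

Answer: flint

Derivation:
Txn txa59 phase 1: nova yes -> prepared; jasper yes -> prepared; flint no -> aborted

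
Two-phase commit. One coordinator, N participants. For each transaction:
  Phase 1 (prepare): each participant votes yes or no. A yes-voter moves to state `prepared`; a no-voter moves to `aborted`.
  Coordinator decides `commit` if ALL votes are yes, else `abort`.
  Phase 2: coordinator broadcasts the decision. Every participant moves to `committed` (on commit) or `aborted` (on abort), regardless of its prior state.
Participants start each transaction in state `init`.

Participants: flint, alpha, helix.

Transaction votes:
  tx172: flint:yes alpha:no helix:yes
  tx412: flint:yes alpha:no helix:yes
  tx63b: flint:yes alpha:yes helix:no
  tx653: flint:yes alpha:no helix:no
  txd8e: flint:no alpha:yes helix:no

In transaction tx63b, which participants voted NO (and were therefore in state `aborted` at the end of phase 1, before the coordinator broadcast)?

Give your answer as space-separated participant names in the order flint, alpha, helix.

Txn tx63b phase 1: flint yes -> prepared; alpha yes -> prepared; helix no -> aborted

Answer: helix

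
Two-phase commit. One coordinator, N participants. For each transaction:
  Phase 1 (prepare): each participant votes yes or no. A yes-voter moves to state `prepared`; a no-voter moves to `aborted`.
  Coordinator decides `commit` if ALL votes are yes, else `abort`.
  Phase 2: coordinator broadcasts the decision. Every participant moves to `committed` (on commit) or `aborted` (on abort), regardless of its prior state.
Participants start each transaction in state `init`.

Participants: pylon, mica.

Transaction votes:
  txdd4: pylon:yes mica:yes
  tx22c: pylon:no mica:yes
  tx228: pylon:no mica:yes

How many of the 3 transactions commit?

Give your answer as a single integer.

txdd4: all yes -> commit (commits=1)
tx22c: no from pylon -> abort (commits=1)
tx228: no from pylon -> abort (commits=1)

Answer: 1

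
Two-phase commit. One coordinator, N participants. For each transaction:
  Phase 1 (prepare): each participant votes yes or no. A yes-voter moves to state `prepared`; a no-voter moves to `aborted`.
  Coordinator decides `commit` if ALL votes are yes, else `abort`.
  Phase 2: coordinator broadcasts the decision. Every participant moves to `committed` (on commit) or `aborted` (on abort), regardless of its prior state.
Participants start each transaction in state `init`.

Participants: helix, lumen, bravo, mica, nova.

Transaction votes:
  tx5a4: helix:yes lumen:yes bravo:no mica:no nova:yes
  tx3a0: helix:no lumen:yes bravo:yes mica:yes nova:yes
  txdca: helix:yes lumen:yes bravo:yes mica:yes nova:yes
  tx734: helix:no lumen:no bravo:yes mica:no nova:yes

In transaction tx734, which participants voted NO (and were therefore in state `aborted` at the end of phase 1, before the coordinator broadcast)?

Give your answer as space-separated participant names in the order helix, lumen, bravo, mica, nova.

Txn tx734 phase 1: helix no -> aborted; lumen no -> aborted; bravo yes -> prepared; mica no -> aborted; nova yes -> prepared

Answer: helix lumen mica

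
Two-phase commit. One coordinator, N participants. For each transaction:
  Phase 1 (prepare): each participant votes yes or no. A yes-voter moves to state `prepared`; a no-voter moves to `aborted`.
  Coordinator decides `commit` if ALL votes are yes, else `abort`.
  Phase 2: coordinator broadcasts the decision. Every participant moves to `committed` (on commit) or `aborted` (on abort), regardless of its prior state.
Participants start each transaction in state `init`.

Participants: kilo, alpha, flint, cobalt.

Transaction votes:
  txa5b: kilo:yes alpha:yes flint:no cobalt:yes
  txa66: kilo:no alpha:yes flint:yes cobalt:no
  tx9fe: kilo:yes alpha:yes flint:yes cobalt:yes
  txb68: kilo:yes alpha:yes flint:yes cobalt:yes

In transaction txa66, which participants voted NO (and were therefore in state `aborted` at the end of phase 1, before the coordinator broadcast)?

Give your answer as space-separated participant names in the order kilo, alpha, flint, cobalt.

Txn txa66 phase 1: kilo no -> aborted; alpha yes -> prepared; flint yes -> prepared; cobalt no -> aborted

Answer: kilo cobalt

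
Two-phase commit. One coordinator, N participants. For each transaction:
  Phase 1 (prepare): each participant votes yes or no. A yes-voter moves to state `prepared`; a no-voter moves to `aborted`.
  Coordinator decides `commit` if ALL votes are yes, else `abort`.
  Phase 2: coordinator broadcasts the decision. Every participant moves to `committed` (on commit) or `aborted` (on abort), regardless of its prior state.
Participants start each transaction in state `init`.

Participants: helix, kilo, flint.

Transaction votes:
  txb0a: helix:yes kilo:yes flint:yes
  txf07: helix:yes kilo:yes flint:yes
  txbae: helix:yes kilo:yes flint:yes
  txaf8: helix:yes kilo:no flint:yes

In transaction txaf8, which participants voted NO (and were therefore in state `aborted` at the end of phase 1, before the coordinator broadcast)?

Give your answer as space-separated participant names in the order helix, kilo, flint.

Txn txaf8 phase 1: helix yes -> prepared; kilo no -> aborted; flint yes -> prepared

Answer: kilo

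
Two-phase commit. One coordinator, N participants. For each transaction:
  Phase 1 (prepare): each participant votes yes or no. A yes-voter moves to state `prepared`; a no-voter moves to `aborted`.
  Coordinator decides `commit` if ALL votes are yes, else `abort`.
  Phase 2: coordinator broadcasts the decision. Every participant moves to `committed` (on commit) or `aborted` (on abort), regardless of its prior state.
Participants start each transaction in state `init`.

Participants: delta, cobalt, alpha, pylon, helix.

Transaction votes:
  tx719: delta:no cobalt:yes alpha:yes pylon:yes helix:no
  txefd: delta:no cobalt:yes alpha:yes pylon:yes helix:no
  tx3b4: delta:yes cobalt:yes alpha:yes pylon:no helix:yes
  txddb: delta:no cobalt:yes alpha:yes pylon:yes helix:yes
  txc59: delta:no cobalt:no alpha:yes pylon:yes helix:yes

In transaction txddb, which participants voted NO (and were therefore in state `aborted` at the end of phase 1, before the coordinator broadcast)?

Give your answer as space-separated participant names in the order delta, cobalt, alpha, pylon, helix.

Txn txddb phase 1: delta no -> aborted; cobalt yes -> prepared; alpha yes -> prepared; pylon yes -> prepared; helix yes -> prepared

Answer: delta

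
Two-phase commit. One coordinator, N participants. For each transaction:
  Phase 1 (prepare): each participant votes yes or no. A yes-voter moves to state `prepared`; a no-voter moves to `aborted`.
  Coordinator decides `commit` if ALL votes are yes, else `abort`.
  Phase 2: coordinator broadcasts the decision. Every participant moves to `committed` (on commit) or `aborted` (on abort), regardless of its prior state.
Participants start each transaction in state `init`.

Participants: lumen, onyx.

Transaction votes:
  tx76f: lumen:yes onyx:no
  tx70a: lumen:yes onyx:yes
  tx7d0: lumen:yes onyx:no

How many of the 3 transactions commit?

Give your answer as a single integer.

tx76f: no from onyx -> abort (commits=0)
tx70a: all yes -> commit (commits=1)
tx7d0: no from onyx -> abort (commits=1)

Answer: 1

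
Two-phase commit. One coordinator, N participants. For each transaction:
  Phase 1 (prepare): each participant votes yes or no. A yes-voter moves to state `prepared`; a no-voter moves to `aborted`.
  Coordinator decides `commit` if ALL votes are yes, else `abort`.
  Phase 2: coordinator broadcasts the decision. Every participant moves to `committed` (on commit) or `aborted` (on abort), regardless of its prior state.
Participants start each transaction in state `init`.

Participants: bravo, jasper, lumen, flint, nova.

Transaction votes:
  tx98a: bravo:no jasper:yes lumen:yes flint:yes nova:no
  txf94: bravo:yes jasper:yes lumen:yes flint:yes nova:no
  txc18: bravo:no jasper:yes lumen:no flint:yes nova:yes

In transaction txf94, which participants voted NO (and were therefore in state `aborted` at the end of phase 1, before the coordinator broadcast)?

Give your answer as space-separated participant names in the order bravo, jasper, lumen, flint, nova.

Txn txf94 phase 1: bravo yes -> prepared; jasper yes -> prepared; lumen yes -> prepared; flint yes -> prepared; nova no -> aborted

Answer: nova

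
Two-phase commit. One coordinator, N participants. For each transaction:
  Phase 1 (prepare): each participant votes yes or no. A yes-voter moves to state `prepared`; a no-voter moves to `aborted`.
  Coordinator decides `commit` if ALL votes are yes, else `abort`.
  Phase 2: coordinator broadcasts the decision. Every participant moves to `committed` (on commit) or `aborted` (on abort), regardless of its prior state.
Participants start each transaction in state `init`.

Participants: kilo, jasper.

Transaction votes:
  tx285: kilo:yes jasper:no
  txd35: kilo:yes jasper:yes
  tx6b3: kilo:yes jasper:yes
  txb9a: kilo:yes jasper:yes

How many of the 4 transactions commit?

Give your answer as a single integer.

Answer: 3

Derivation:
tx285: no from jasper -> abort (commits=0)
txd35: all yes -> commit (commits=1)
tx6b3: all yes -> commit (commits=2)
txb9a: all yes -> commit (commits=3)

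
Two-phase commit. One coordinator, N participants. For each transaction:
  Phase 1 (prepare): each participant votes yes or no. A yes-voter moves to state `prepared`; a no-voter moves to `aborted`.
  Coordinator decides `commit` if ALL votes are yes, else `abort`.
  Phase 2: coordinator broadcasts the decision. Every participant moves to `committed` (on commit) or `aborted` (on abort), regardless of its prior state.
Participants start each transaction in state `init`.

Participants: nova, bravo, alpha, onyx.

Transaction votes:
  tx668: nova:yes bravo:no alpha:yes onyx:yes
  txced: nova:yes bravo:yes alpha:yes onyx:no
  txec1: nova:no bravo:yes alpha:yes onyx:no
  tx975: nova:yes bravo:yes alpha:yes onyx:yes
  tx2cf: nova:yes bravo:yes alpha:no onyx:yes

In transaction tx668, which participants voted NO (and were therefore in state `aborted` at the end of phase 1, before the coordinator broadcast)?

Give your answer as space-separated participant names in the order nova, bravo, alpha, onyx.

Answer: bravo

Derivation:
Txn tx668 phase 1: nova yes -> prepared; bravo no -> aborted; alpha yes -> prepared; onyx yes -> prepared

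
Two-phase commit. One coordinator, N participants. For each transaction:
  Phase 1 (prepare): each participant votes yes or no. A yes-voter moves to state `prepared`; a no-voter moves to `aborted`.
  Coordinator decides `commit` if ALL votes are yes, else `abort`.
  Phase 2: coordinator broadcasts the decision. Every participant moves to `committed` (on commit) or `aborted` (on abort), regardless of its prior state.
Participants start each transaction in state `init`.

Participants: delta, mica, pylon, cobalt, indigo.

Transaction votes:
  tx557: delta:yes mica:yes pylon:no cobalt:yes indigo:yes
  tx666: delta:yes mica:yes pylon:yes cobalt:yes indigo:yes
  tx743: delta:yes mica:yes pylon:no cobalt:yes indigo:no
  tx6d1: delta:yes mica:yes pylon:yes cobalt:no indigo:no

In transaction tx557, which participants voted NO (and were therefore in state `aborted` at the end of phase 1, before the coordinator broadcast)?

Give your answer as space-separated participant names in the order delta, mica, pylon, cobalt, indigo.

Txn tx557 phase 1: delta yes -> prepared; mica yes -> prepared; pylon no -> aborted; cobalt yes -> prepared; indigo yes -> prepared

Answer: pylon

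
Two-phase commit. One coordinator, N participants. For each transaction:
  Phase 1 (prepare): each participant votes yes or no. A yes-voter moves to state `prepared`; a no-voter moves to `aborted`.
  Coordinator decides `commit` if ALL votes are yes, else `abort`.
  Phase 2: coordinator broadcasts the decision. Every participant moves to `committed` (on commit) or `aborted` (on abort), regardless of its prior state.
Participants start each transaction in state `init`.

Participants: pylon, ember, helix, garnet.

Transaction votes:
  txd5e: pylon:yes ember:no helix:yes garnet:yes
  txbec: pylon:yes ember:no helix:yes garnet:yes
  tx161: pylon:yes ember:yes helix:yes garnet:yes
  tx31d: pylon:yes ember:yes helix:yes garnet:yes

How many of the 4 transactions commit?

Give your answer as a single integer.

txd5e: no from ember -> abort (commits=0)
txbec: no from ember -> abort (commits=0)
tx161: all yes -> commit (commits=1)
tx31d: all yes -> commit (commits=2)

Answer: 2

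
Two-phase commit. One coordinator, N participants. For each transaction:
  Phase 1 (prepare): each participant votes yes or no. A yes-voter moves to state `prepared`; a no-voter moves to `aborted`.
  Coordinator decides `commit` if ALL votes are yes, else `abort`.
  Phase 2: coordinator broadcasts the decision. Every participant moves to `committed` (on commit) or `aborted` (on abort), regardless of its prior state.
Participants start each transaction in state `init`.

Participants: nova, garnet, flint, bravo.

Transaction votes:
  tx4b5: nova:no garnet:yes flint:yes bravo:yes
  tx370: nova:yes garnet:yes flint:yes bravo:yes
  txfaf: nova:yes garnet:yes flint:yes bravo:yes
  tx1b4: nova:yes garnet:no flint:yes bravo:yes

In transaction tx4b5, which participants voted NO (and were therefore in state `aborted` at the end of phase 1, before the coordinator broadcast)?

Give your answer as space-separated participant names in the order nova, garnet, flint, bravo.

Txn tx4b5 phase 1: nova no -> aborted; garnet yes -> prepared; flint yes -> prepared; bravo yes -> prepared

Answer: nova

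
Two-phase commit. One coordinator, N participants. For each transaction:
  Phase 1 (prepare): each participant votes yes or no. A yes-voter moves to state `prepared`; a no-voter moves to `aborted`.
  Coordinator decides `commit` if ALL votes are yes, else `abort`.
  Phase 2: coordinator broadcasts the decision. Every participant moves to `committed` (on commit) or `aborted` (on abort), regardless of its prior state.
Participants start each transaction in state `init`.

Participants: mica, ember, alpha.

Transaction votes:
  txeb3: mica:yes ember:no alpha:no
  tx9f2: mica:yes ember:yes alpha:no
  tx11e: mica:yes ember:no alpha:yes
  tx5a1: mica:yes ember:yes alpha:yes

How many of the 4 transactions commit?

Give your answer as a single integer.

txeb3: no from ember, alpha -> abort (commits=0)
tx9f2: no from alpha -> abort (commits=0)
tx11e: no from ember -> abort (commits=0)
tx5a1: all yes -> commit (commits=1)

Answer: 1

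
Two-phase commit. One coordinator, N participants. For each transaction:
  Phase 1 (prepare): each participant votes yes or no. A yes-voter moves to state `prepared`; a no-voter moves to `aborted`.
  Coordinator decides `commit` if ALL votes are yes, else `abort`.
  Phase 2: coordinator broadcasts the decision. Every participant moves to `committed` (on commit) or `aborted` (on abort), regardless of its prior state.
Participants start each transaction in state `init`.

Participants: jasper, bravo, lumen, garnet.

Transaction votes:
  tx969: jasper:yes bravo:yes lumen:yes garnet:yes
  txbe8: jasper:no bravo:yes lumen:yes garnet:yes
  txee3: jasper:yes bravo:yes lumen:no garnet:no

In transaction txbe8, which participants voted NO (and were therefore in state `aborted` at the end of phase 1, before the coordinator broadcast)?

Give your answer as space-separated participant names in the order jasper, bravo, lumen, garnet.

Txn txbe8 phase 1: jasper no -> aborted; bravo yes -> prepared; lumen yes -> prepared; garnet yes -> prepared

Answer: jasper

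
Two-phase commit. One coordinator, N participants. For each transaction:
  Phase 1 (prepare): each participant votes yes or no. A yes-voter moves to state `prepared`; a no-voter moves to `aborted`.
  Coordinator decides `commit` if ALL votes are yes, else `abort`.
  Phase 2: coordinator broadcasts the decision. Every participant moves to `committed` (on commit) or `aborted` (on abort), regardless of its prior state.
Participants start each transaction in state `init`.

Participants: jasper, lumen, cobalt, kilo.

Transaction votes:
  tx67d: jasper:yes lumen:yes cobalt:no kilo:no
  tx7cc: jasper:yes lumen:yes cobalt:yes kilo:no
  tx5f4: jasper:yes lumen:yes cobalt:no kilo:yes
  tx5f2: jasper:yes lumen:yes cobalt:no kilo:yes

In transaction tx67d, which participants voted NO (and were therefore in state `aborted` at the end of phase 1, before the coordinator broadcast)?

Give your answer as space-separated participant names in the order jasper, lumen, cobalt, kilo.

Txn tx67d phase 1: jasper yes -> prepared; lumen yes -> prepared; cobalt no -> aborted; kilo no -> aborted

Answer: cobalt kilo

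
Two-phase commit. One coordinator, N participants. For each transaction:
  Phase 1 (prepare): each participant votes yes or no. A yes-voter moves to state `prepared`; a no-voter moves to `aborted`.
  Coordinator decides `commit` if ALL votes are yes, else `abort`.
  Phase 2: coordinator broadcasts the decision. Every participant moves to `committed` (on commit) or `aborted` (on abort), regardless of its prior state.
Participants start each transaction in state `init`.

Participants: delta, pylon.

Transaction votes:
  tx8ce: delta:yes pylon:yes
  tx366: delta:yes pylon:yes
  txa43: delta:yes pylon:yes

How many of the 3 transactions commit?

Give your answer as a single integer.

Answer: 3

Derivation:
tx8ce: all yes -> commit (commits=1)
tx366: all yes -> commit (commits=2)
txa43: all yes -> commit (commits=3)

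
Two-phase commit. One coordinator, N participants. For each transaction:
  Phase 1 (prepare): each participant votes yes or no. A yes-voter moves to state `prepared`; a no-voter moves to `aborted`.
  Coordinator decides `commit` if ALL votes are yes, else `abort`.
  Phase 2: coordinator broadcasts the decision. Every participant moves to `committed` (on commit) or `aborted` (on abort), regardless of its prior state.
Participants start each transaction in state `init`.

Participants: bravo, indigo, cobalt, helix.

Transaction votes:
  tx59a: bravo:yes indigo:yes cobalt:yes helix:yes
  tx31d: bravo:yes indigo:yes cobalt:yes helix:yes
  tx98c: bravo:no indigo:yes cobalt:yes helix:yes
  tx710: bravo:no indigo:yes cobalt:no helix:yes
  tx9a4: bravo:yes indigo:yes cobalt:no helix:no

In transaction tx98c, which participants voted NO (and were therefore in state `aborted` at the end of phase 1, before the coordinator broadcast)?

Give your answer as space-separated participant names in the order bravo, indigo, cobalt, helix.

Answer: bravo

Derivation:
Txn tx98c phase 1: bravo no -> aborted; indigo yes -> prepared; cobalt yes -> prepared; helix yes -> prepared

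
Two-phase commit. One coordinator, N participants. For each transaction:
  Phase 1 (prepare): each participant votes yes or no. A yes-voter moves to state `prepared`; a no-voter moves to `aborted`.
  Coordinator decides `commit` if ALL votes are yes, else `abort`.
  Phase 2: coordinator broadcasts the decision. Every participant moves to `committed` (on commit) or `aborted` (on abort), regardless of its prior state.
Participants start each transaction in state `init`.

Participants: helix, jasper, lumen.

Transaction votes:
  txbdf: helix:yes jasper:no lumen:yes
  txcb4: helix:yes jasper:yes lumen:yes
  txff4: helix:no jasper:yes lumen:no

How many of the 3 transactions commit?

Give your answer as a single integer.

txbdf: no from jasper -> abort (commits=0)
txcb4: all yes -> commit (commits=1)
txff4: no from helix, lumen -> abort (commits=1)

Answer: 1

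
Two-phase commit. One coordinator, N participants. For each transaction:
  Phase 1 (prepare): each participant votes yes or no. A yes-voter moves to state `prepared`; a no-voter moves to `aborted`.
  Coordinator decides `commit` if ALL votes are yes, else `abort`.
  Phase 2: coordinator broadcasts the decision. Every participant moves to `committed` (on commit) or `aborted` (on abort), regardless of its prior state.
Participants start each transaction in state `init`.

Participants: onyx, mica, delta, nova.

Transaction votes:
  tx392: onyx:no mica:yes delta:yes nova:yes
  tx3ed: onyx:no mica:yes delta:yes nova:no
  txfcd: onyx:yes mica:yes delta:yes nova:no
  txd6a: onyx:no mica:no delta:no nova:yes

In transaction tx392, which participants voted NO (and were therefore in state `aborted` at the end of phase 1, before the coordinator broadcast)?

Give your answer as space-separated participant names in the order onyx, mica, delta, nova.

Txn tx392 phase 1: onyx no -> aborted; mica yes -> prepared; delta yes -> prepared; nova yes -> prepared

Answer: onyx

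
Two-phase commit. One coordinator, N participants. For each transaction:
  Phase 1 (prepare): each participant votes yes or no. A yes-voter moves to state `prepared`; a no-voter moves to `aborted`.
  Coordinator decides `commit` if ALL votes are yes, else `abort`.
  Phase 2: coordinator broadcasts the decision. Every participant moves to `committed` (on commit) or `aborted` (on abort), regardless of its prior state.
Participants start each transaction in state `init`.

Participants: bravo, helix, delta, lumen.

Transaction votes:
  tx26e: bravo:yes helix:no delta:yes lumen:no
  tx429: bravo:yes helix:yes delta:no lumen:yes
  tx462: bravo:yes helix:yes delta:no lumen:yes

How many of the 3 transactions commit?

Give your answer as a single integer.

tx26e: no from helix, lumen -> abort (commits=0)
tx429: no from delta -> abort (commits=0)
tx462: no from delta -> abort (commits=0)

Answer: 0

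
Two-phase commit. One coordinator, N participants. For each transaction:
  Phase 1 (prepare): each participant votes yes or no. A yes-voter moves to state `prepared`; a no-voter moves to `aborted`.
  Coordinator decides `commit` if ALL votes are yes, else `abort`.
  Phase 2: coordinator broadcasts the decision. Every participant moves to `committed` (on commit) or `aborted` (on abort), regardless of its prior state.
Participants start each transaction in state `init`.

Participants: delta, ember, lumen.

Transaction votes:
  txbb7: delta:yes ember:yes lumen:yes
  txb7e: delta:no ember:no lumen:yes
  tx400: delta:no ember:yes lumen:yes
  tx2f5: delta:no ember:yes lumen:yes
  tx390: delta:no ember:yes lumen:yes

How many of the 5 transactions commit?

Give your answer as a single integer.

txbb7: all yes -> commit (commits=1)
txb7e: no from delta, ember -> abort (commits=1)
tx400: no from delta -> abort (commits=1)
tx2f5: no from delta -> abort (commits=1)
tx390: no from delta -> abort (commits=1)

Answer: 1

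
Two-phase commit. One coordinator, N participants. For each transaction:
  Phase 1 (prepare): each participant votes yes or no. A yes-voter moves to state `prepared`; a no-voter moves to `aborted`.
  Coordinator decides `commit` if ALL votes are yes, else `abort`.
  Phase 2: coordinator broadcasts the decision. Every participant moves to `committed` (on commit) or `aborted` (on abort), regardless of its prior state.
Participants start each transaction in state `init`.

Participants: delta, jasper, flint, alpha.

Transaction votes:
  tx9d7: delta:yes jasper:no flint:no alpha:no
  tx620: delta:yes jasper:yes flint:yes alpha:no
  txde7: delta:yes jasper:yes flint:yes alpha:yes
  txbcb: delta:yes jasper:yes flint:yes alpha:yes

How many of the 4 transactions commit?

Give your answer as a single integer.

tx9d7: no from jasper, flint, alpha -> abort (commits=0)
tx620: no from alpha -> abort (commits=0)
txde7: all yes -> commit (commits=1)
txbcb: all yes -> commit (commits=2)

Answer: 2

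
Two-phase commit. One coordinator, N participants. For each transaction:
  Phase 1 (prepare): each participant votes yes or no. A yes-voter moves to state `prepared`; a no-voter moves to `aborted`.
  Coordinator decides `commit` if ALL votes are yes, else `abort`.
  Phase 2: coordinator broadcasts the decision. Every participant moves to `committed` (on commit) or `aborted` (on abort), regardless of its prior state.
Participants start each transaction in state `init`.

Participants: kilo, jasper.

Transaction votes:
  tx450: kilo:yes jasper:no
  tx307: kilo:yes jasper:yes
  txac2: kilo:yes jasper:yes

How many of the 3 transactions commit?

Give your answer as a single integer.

tx450: no from jasper -> abort (commits=0)
tx307: all yes -> commit (commits=1)
txac2: all yes -> commit (commits=2)

Answer: 2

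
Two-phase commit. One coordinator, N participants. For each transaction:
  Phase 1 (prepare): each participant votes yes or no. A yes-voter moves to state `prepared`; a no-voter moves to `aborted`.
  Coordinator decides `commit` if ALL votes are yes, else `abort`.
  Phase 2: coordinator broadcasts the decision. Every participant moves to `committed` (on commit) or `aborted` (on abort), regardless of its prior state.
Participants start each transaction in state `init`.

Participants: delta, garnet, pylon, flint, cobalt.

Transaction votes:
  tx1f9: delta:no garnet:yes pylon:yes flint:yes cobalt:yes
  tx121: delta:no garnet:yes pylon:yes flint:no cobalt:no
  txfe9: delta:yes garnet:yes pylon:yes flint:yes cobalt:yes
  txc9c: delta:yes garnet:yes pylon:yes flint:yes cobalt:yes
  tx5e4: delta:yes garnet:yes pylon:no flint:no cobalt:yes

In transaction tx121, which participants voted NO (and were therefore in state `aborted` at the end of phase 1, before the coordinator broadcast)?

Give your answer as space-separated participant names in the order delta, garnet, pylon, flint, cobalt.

Answer: delta flint cobalt

Derivation:
Txn tx121 phase 1: delta no -> aborted; garnet yes -> prepared; pylon yes -> prepared; flint no -> aborted; cobalt no -> aborted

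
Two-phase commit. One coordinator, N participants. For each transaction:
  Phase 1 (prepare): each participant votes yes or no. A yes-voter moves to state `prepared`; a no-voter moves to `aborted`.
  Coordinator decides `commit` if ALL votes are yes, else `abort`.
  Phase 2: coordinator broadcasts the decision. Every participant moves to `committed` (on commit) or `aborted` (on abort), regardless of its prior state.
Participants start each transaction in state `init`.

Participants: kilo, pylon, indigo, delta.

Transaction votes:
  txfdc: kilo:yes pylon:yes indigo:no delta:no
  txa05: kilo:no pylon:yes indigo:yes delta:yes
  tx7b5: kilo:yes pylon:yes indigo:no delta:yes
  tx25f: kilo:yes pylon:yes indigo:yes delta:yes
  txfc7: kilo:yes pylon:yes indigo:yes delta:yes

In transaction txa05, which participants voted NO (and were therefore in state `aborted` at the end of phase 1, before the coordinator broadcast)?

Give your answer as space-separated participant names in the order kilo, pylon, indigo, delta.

Answer: kilo

Derivation:
Txn txa05 phase 1: kilo no -> aborted; pylon yes -> prepared; indigo yes -> prepared; delta yes -> prepared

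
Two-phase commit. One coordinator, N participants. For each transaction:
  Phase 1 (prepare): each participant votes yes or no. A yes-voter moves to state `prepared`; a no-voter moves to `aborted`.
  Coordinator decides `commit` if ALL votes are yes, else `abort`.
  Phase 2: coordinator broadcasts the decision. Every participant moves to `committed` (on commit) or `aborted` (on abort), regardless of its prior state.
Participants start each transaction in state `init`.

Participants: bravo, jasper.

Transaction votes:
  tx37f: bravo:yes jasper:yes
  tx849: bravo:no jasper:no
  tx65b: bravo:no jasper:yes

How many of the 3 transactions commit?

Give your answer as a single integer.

tx37f: all yes -> commit (commits=1)
tx849: no from bravo, jasper -> abort (commits=1)
tx65b: no from bravo -> abort (commits=1)

Answer: 1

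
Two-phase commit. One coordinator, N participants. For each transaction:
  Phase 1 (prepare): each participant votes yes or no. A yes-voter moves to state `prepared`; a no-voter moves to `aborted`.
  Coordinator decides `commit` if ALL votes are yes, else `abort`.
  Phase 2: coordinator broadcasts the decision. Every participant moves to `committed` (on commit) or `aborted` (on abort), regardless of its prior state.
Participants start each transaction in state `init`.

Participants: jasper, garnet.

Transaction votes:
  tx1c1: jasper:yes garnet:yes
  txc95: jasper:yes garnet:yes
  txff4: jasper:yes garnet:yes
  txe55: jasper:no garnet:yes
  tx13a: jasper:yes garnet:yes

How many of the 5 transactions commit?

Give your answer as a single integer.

tx1c1: all yes -> commit (commits=1)
txc95: all yes -> commit (commits=2)
txff4: all yes -> commit (commits=3)
txe55: no from jasper -> abort (commits=3)
tx13a: all yes -> commit (commits=4)

Answer: 4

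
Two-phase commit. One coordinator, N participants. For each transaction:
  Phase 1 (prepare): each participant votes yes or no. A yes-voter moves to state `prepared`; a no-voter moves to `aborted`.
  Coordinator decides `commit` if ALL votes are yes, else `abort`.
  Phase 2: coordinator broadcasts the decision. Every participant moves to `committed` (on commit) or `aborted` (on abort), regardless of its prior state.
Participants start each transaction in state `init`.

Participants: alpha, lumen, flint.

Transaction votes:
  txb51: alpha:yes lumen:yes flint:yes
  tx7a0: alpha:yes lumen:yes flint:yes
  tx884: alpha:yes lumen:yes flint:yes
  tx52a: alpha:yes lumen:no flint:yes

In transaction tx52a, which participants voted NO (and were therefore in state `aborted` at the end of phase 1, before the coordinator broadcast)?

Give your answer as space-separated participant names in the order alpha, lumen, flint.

Txn tx52a phase 1: alpha yes -> prepared; lumen no -> aborted; flint yes -> prepared

Answer: lumen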